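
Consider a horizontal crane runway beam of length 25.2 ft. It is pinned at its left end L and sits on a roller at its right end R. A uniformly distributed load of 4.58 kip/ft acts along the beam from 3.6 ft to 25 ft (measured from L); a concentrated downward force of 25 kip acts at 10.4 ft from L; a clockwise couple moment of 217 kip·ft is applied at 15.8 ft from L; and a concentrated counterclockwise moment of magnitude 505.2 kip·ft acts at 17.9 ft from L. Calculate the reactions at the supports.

Resultant of the distributed load: 4.58 × 21.4 = 98.012 kip at 14.3 ft from L.
Moments about L: R_y·25.2 − (4.58·21.4)·14.3 − 25·10.4 − 217 + 505.2 = 0 → R_y = 1373.3716/25.2 = 54.4989 ≈ 54.50 kip.
ΣF_y = 0: L_y + 54.4989 − 4.58·21.4 − 25 = 0 → L_y = 68.51 kip.
ΣF_x = 0: no horizontal applied forces, so L_x = 0.

L_x = 0, L_y = 68.51 kip, R_y = 54.50 kip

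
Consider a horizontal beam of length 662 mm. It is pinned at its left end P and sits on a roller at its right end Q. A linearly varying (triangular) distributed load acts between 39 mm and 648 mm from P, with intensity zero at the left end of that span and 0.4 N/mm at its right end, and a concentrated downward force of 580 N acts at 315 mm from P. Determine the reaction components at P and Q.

Resultant of the triangular load: ½ × 0.4 × 609 = 121.8 N, acting at 445 mm from P (one-third of the span from the peak).
Taking moments about P: Q_y·662 − (½·0.4·609)·445 − 580·315 = 0 → Q_y = 236901/662 = 357.856 ≈ 357.9 N.
ΣF_y = 0: P_y + 357.856 − ½·0.4·609 − 580 = 0 → P_y = 343.9 N.
ΣF_x = 0: no horizontal applied forces, so P_x = 0.

P_x = 0, P_y = 343.9 N, Q_y = 357.9 N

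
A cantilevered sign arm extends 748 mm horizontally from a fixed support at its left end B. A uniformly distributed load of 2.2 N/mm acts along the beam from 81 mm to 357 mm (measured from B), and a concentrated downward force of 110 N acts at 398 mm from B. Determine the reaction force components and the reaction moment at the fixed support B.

B_x = 0, B_y = 717.2 N, M_B = 176800 N·mm

Resultant of the distributed load: 2.2 × 276 = 607.2 N at 219 mm from B.
ΣF_x = 0: B_x = 0.
ΣF_y = 0: B_y − 2.2·276 − 110 = 0 → B_y = 717.2 N.
ΣM about B: M_B − (2.2·276)·219 − 110·398 = 0 → M_B = 176800 N·mm.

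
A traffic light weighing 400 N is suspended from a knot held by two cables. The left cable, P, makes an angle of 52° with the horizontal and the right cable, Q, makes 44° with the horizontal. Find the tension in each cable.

T_P = 289.3 N, T_Q = 247.6 N

ΣF_x = 0: −T_P·cos52° + T_Q·cos44° = 0 → T_Q = 0.85587·T_P.
ΣF_y = 0: T_P·sin52° + T_Q·sin44° = 400.
Substitute: T_P·(0.788011 + 0.85587·0.694658) = 400 → T_P = 289.321 ≈ 289.3 N.
Then T_Q = 0.85587 × 289.321 = 247.6 N.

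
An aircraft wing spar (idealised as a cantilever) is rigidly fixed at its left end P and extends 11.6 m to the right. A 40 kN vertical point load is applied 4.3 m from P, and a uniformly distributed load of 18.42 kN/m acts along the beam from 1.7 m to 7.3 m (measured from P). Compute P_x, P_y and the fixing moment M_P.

Resultant of the distributed load: 18.42 × 5.6 = 103.152 kN at 4.5 m from P.
ΣF_x = 0: P_x = 0.
ΣF_y = 0: P_y − 40 − 18.42·5.6 = 0 → P_y = 143.2 kN.
ΣM about P: M_P − 40·4.3 − (18.42·5.6)·4.5 = 0 → M_P = 636.2 kN·m.

P_x = 0, P_y = 143.2 kN, M_P = 636.2 kN·m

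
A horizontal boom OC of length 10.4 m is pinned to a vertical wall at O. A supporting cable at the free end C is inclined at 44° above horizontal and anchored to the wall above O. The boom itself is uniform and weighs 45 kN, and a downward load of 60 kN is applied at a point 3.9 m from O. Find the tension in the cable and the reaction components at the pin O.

ΣM about O: T·sin44°·10.4 − 45·5.2 − 60·3.9 = 0 → T = 468/(10.4·0.694658) = 64.7801 ≈ 64.78 kN.
ΣF_x = 0: O_x − T·cos44° = 0 → O_x = 64.7801 × 0.71934 = 46.60 kN.
ΣF_y = 0: O_y + T·sin44° − 45 − 60 = 0 → O_y = 105 − 64.7801 × 0.694658 = 60.00 kN.

T = 64.78 kN, O_x = 46.60 kN, O_y = 60.00 kN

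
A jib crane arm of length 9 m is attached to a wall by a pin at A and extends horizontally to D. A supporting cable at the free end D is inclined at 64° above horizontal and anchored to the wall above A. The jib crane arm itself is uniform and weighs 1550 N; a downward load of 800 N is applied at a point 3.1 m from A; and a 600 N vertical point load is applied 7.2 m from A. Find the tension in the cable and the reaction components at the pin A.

ΣM about A: T·sin64°·9 − 1550·4.5 − 800·3.1 − 600·7.2 = 0 → T = 13775/(9·0.898794) = 1702.9 ≈ 1703 N.
ΣF_x = 0: A_x − T·cos64° = 0 → A_x = 1702.9 × 0.438371 = 746.5 N.
ΣF_y = 0: A_y + T·sin64° − 1550 − 800 − 600 = 0 → A_y = 2950 − 1702.9 × 0.898794 = 1419 N.

T = 1703 N, A_x = 746.5 N, A_y = 1419 N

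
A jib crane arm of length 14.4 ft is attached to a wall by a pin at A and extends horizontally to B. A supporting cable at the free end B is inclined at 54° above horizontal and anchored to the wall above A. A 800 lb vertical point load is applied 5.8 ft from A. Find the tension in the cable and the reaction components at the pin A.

ΣM about A: T·sin54°·14.4 − 800·5.8 = 0 → T = 4640/(14.4·0.809017) = 398.289 ≈ 398.3 lb.
ΣF_x = 0: A_x − T·cos54° = 0 → A_x = 398.289 × 0.587785 = 234.1 lb.
ΣF_y = 0: A_y + T·sin54° − 800 = 0 → A_y = 800 − 398.289 × 0.809017 = 477.8 lb.

T = 398.3 lb, A_x = 234.1 lb, A_y = 477.8 lb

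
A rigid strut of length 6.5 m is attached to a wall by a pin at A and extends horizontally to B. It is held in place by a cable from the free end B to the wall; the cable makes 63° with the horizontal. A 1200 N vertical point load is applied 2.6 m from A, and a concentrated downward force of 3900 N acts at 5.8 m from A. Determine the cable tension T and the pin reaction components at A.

ΣM about A: T·sin63°·6.5 − 1200·2.6 − 3900·5.8 = 0 → T = 25740/(6.5·0.891007) = 4444.41 ≈ 4444 N.
ΣF_x = 0: A_x − T·cos63° = 0 → A_x = 4444.41 × 0.45399 = 2018 N.
ΣF_y = 0: A_y + T·sin63° − 1200 − 3900 = 0 → A_y = 5100 − 4444.41 × 0.891007 = 1140 N.

T = 4444 N, A_x = 2018 N, A_y = 1140 N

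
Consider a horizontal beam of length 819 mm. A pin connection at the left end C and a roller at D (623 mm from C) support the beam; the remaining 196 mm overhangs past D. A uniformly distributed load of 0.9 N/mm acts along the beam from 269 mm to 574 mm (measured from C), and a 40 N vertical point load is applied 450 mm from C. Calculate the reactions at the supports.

Resultant of the distributed load: 0.9 × 305 = 274.5 N at 421.5 mm from C.
ΣM about C: D_y·623 − (0.9·305)·421.5 − 40·450 = 0 → D_y = 133701.75/623 = 214.61 ≈ 214.6 N.
ΣF_y = 0: C_y + 214.61 − 0.9·305 − 40 = 0 → C_y = 99.89 N.
ΣF_x = 0: no horizontal applied forces, so C_x = 0.

C_x = 0, C_y = 99.89 N, D_y = 214.6 N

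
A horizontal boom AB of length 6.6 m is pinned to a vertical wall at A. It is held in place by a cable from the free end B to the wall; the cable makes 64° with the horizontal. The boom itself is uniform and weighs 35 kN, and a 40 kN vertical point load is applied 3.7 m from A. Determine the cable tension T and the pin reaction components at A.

T = 44.42 kN, A_x = 19.47 kN, A_y = 35.08 kN

ΣM about A: T·sin64°·6.6 − 35·3.3 − 40·3.7 = 0 → T = 263.5/(6.6·0.898794) = 44.4198 ≈ 44.42 kN.
ΣF_x = 0: A_x − T·cos64° = 0 → A_x = 44.4198 × 0.438371 = 19.47 kN.
ΣF_y = 0: A_y + T·sin64° − 35 − 40 = 0 → A_y = 75 − 44.4198 × 0.898794 = 35.08 kN.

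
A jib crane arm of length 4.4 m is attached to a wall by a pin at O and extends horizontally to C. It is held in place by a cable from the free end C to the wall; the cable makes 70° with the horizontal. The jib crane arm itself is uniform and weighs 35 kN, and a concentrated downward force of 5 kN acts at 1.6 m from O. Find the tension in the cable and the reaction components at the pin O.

T = 20.56 kN, O_x = 7.031 kN, O_y = 20.68 kN

ΣM about O: T·sin70°·4.4 − 35·2.2 − 5·1.6 = 0 → T = 85/(4.4·0.939693) = 20.558 ≈ 20.56 kN.
ΣF_x = 0: O_x − T·cos70° = 0 → O_x = 20.558 × 0.34202 = 7.031 kN.
ΣF_y = 0: O_y + T·sin70° − 35 − 5 = 0 → O_y = 40 − 20.558 × 0.939693 = 20.68 kN.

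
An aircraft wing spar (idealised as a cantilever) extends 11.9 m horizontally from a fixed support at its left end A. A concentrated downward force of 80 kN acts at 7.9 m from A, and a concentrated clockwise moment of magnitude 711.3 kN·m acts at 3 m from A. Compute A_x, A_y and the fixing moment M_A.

ΣF_x = 0: A_x = 0.
ΣF_y = 0: A_y − 80 = 0 → A_y = 80.00 kN.
ΣM about A: M_A − 80·7.9 − 711.3 = 0 → M_A = 1343 kN·m.

A_x = 0, A_y = 80.00 kN, M_A = 1343 kN·m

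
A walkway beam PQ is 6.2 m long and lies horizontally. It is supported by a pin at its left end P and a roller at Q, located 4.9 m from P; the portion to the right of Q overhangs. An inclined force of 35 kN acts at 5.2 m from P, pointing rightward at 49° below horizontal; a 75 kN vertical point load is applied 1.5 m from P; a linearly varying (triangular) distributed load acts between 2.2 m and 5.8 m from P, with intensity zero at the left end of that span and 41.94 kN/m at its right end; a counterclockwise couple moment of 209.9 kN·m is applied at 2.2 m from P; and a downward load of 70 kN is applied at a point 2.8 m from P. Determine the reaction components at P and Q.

Resultant of the triangular load: ½ × 41.94 × 3.6 = 75.492 kN, acting at 4.6 m from P (one-third of the span from the peak).
Moments about P: Q_y·4.9 − 35·sin49°·5.2 − 75·1.5 − (½·41.94·3.6)·4.6 + 209.9 − 70·2.8 = 0 → Q_y = 583.22/4.9 = 119.024 ≈ 119.0 kN.
ΣF_y = 0: P_y + 119.024 − 35·sin49° − 75 − ½·41.94·3.6 − 70 = 0 → P_y = 127.9 kN.
ΣF_x = 0: P_x + 35·cos49° = 0 → P_x = -22.96 kN.

P_x = -22.96 kN, P_y = 127.9 kN, Q_y = 119.0 kN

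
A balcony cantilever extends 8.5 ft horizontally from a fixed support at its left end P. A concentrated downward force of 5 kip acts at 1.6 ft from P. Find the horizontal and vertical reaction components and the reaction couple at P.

P_x = 0, P_y = 5.000 kip, M_P = 8.000 kip·ft

ΣF_x = 0: P_x = 0.
ΣF_y = 0: P_y − 5 = 0 → P_y = 5.000 kip.
ΣM about P: M_P − 5·1.6 = 0 → M_P = 8.000 kip·ft.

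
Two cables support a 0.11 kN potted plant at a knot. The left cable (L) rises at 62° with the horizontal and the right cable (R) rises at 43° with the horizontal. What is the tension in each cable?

T_L = 0.08329 kN, T_R = 0.05346 kN

ΣF_x = 0: −T_L·cos62° + T_R·cos43° = 0 → T_R = 0.641921·T_L.
ΣF_y = 0: T_L·sin62° + T_R·sin43° = 0.11.
Substitute: T_L·(0.882948 + 0.641921·0.681998) = 0.11 → T_L = 0.0832868 ≈ 0.08329 kN.
Then T_R = 0.641921 × 0.0832868 = 0.05346 kN.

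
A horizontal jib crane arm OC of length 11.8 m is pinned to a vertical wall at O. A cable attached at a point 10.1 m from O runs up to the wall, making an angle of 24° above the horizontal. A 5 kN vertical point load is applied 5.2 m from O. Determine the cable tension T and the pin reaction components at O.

ΣM about O: T·sin24°·10.1 − 5·5.2 = 0 → T = 26/(10.1·0.406737) = 6.32905 ≈ 6.329 kN.
ΣF_x = 0: O_x − T·cos24° = 0 → O_x = 6.32905 × 0.913545 = 5.782 kN.
ΣF_y = 0: O_y + T·sin24° − 5 = 0 → O_y = 5 − 6.32905 × 0.406737 = 2.426 kN.

T = 6.329 kN, O_x = 5.782 kN, O_y = 2.426 kN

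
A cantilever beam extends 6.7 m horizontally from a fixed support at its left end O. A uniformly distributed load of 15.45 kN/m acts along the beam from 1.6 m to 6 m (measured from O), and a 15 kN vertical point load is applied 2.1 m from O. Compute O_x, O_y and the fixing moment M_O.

Resultant of the distributed load: 15.45 × 4.4 = 67.98 kN at 3.8 m from O.
ΣF_x = 0: O_x = 0.
ΣF_y = 0: O_y − 15.45·4.4 − 15 = 0 → O_y = 82.98 kN.
ΣM about O: M_O − (15.45·4.4)·3.8 − 15·2.1 = 0 → M_O = 289.8 kN·m.

O_x = 0, O_y = 82.98 kN, M_O = 289.8 kN·m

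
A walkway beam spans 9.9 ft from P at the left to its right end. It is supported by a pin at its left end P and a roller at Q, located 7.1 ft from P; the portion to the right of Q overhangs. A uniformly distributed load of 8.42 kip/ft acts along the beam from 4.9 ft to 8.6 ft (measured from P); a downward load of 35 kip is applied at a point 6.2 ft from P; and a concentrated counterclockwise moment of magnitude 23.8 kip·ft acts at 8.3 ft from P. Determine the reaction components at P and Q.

Resultant of the distributed load: 8.42 × 3.7 = 31.154 kip at 6.75 ft from P.
ΣM about P: Q_y·7.1 − (8.42·3.7)·6.75 − 35·6.2 + 23.8 = 0 → Q_y = 403.4895/7.1 = 56.8295 ≈ 56.83 kip.
ΣF_y = 0: P_y + 56.8295 − 8.42·3.7 − 35 = 0 → P_y = 9.324 kip.
ΣF_x = 0: no horizontal applied forces, so P_x = 0.

P_x = 0, P_y = 9.324 kip, Q_y = 56.83 kip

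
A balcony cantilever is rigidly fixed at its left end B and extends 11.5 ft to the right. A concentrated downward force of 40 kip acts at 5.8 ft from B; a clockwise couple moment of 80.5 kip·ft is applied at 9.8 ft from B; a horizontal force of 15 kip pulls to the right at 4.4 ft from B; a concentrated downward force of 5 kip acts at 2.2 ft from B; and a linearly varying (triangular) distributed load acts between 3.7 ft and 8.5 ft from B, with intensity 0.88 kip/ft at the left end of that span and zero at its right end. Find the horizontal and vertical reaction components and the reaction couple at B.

Resultant of the triangular load: ½ × 0.88 × 4.8 = 2.112 kip, acting at 5.3 ft from B (one-third of the span from the peak).
ΣF_x = 0: B_x + 15 = 0 → B_x = -15.00 kip.
ΣF_y = 0: B_y − 40 − 5 − ½·0.88·4.8 = 0 → B_y = 47.11 kip.
ΣM about B: M_B − 40·5.8 − 80.5 − 5·2.2 − (½·0.88·4.8)·5.3 = 0 → M_B = 334.7 kip·ft.

B_x = -15.00 kip, B_y = 47.11 kip, M_B = 334.7 kip·ft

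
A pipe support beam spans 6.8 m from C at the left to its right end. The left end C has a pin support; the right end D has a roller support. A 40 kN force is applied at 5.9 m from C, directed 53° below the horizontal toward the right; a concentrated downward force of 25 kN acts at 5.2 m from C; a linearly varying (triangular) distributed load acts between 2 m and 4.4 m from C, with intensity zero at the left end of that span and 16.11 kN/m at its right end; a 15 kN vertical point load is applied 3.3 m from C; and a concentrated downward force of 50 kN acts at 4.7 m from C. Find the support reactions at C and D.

C_x = -24.07 kN, C_y = 42.37 kN, D_y = 98.91 kN

Resultant of the triangular load: ½ × 16.11 × 2.4 = 19.332 kN, acting at 3.6 m from C (one-third of the span from the peak).
ΣM about C: D_y·6.8 − 40·sin53°·5.9 − 25·5.2 − (½·16.11·2.4)·3.6 − 15·3.3 − 50·4.7 = 0 → D_y = 672.573/6.8 = 98.9078 ≈ 98.91 kN.
ΣF_y = 0: C_y + 98.9078 − 40·sin53° − 25 − ½·16.11·2.4 − 15 − 50 = 0 → C_y = 42.37 kN.
ΣF_x = 0: C_x + 40·cos53° = 0 → C_x = -24.07 kN.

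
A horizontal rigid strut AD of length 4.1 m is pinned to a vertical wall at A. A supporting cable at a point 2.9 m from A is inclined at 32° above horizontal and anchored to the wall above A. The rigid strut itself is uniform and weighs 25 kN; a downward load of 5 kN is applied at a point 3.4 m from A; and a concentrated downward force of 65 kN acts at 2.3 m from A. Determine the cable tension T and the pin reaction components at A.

ΣM about A: T·sin32°·2.9 − 25·2.05 − 5·3.4 − 65·2.3 = 0 → T = 217.75/(2.9·0.529919) = 141.694 ≈ 141.7 kN.
ΣF_x = 0: A_x − T·cos32° = 0 → A_x = 141.694 × 0.848048 = 120.2 kN.
ΣF_y = 0: A_y + T·sin32° − 25 − 5 − 65 = 0 → A_y = 95 − 141.694 × 0.529919 = 19.91 kN.

T = 141.7 kN, A_x = 120.2 kN, A_y = 19.91 kN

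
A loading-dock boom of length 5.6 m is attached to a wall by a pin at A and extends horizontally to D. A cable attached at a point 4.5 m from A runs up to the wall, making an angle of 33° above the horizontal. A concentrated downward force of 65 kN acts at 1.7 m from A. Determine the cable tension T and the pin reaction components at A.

T = 45.09 kN, A_x = 37.81 kN, A_y = 40.44 kN

ΣM about A: T·sin33°·4.5 − 65·1.7 = 0 → T = 110.5/(4.5·0.544639) = 45.0859 ≈ 45.09 kN.
ΣF_x = 0: A_x − T·cos33° = 0 → A_x = 45.0859 × 0.838671 = 37.81 kN.
ΣF_y = 0: A_y + T·sin33° − 65 = 0 → A_y = 65 − 45.0859 × 0.544639 = 40.44 kN.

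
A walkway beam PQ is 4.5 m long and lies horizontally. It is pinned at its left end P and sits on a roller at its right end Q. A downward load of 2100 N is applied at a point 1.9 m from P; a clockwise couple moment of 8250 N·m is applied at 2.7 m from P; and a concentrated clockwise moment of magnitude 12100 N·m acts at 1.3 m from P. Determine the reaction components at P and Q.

P_x = 0, P_y = -3309 N, Q_y = 5409 N

Moments about P: Q_y·4.5 − 2100·1.9 − 8250 − 12100 = 0 → Q_y = 24340/4.5 = 5408.89 ≈ 5409 N.
ΣF_y = 0: P_y + 5408.89 − 2100 = 0 → P_y = -3309 N.
ΣF_x = 0: no horizontal applied forces, so P_x = 0.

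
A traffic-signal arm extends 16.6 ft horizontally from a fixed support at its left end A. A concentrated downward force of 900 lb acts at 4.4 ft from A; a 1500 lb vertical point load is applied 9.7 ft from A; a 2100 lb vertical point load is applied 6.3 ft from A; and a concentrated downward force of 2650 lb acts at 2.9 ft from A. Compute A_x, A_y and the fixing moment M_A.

ΣF_x = 0: A_x = 0.
ΣF_y = 0: A_y − 900 − 1500 − 2100 − 2650 = 0 → A_y = 7150 lb.
ΣM about A: M_A − 900·4.4 − 1500·9.7 − 2100·6.3 − 2650·2.9 = 0 → M_A = 39420 lb·ft.

A_x = 0, A_y = 7150 lb, M_A = 39420 lb·ft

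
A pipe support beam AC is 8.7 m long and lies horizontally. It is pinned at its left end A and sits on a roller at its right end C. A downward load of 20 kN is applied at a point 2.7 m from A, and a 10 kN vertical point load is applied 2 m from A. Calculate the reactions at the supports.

A_x = 0, A_y = 21.49 kN, C_y = 8.506 kN

Moments about A: C_y·8.7 − 20·2.7 − 10·2 = 0 → C_y = 74/8.7 = 8.50575 ≈ 8.506 kN.
ΣF_y = 0: A_y + 8.50575 − 20 − 10 = 0 → A_y = 21.49 kN.
ΣF_x = 0: no horizontal applied forces, so A_x = 0.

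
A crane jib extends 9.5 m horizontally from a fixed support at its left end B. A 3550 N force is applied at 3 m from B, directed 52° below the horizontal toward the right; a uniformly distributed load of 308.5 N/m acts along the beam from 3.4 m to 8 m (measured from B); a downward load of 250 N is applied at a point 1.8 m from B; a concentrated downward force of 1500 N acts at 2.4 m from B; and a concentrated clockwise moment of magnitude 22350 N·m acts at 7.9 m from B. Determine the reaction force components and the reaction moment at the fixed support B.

B_x = -2186 N, B_y = 5967 N, M_B = 42880 N·m

Resultant of the distributed load: 308.5 × 4.6 = 1419.1 N at 5.7 m from B.
ΣF_x = 0: B_x + 3550·cos52° = 0 → B_x = -2186 N.
ΣF_y = 0: B_y − 3550·sin52° − 308.5·4.6 − 250 − 1500 = 0 → B_y = 5967 N.
ΣM about B: M_B − 3550·sin52°·3 − (308.5·4.6)·5.7 − 250·1.8 − 1500·2.4 − 22350 = 0 → M_B = 42880 N·m.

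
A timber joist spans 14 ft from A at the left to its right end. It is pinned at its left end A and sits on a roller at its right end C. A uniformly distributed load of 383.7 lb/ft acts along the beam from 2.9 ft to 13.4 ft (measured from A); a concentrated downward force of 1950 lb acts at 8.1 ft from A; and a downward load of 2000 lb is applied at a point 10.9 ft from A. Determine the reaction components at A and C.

A_x = 0, A_y = 2948 lb, C_y = 5031 lb

Resultant of the distributed load: 383.7 × 10.5 = 4028.85 lb at 8.15 ft from A.
Moments about A: C_y·14 − (383.7·10.5)·8.15 − 1950·8.1 − 2000·10.9 = 0 → C_y = 70430.1275/14 = 5030.72 ≈ 5031 lb.
ΣF_y = 0: A_y + 5030.72 − 383.7·10.5 − 1950 − 2000 = 0 → A_y = 2948 lb.
ΣF_x = 0: no horizontal applied forces, so A_x = 0.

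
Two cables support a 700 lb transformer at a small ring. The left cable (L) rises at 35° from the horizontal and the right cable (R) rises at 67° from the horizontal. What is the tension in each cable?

ΣF_x = 0: −T_L·cos35° + T_R·cos67° = 0 → T_R = 2.09646·T_L.
ΣF_y = 0: T_L·sin35° + T_R·sin67° = 700.
Substitute: T_L·(0.573576 + 2.09646·0.920505) = 700 → T_L = 279.622 ≈ 279.6 lb.
Then T_R = 2.09646 × 279.622 = 586.2 lb.

T_L = 279.6 lb, T_R = 586.2 lb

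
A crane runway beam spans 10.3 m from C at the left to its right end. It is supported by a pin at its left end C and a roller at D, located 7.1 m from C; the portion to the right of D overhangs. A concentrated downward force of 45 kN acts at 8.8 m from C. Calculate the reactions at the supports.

C_x = 0, C_y = -10.77 kN, D_y = 55.77 kN

Moments about C: D_y·7.1 − 45·8.8 = 0 → D_y = 396/7.1 = 55.7746 ≈ 55.77 kN.
ΣF_y = 0: C_y + 55.7746 − 45 = 0 → C_y = -10.77 kN.
ΣF_x = 0: no horizontal applied forces, so C_x = 0.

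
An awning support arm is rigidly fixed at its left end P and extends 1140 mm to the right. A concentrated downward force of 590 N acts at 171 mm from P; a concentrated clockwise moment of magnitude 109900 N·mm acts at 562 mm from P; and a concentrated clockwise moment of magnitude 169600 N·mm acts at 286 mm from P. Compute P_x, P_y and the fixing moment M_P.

P_x = 0, P_y = 590.0 N, M_P = 380400 N·mm

ΣF_x = 0: P_x = 0.
ΣF_y = 0: P_y − 590 = 0 → P_y = 590.0 N.
ΣM about P: M_P − 590·171 − 109900 − 169600 = 0 → M_P = 380400 N·mm.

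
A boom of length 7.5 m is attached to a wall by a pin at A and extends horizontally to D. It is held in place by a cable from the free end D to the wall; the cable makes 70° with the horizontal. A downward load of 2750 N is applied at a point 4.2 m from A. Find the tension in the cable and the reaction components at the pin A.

ΣM about A: T·sin70°·7.5 − 2750·4.2 = 0 → T = 11550/(7.5·0.939693) = 1638.83 ≈ 1639 N.
ΣF_x = 0: A_x − T·cos70° = 0 → A_x = 1638.83 × 0.34202 = 560.5 N.
ΣF_y = 0: A_y + T·sin70° − 2750 = 0 → A_y = 2750 − 1638.83 × 0.939693 = 1210 N.

T = 1639 N, A_x = 560.5 N, A_y = 1210 N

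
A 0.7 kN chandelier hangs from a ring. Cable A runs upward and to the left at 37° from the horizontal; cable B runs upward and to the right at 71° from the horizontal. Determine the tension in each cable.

T_A = 0.2396 kN, T_B = 0.5878 kN

ΣF_x = 0: −T_A·cos37° + T_B·cos71° = 0 → T_B = 2.45305·T_A.
ΣF_y = 0: T_A·sin37° + T_B·sin71° = 0.7.
Substitute: T_A·(0.601815 + 2.45305·0.945519) = 0.7 → T_A = 0.239626 ≈ 0.2396 kN.
Then T_B = 2.45305 × 0.239626 = 0.5878 kN.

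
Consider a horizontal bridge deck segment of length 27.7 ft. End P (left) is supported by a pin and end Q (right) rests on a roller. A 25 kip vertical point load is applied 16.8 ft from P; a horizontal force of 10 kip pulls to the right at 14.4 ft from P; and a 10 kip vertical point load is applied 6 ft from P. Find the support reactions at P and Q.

ΣM about P: Q_y·27.7 − 25·16.8 − 10·6 = 0 → Q_y = 480/27.7 = 17.3285 ≈ 17.33 kip.
ΣF_y = 0: P_y + 17.3285 − 25 − 10 = 0 → P_y = 17.67 kip.
ΣF_x = 0: P_x + 10 = 0 → P_x = -10.00 kip.

P_x = -10.00 kip, P_y = 17.67 kip, Q_y = 17.33 kip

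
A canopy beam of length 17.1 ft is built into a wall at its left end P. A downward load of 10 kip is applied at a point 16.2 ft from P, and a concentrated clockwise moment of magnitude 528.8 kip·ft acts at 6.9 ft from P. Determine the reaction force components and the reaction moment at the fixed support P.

ΣF_x = 0: P_x = 0.
ΣF_y = 0: P_y − 10 = 0 → P_y = 10.00 kip.
ΣM about P: M_P − 10·16.2 − 528.8 = 0 → M_P = 690.8 kip·ft.

P_x = 0, P_y = 10.00 kip, M_P = 690.8 kip·ft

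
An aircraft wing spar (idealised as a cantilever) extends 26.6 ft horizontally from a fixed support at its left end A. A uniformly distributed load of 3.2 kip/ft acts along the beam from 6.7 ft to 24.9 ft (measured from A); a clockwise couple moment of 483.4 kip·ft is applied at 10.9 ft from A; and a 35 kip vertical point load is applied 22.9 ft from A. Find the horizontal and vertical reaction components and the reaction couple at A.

A_x = 0, A_y = 93.24 kip, M_A = 2205 kip·ft

Resultant of the distributed load: 3.2 × 18.2 = 58.24 kip at 15.8 ft from A.
ΣF_x = 0: A_x = 0.
ΣF_y = 0: A_y − 3.2·18.2 − 35 = 0 → A_y = 93.24 kip.
ΣM about A: M_A − (3.2·18.2)·15.8 − 483.4 − 35·22.9 = 0 → M_A = 2205 kip·ft.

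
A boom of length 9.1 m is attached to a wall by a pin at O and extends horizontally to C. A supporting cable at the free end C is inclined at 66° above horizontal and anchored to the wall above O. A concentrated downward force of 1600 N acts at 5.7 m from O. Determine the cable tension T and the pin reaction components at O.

ΣM about O: T·sin66°·9.1 − 1600·5.7 = 0 → T = 9120/(9.1·0.913545) = 1097.04 ≈ 1097 N.
ΣF_x = 0: O_x − T·cos66° = 0 → O_x = 1097.04 × 0.406737 = 446.2 N.
ΣF_y = 0: O_y + T·sin66° − 1600 = 0 → O_y = 1600 − 1097.04 × 0.913545 = 597.8 N.

T = 1097 N, O_x = 446.2 N, O_y = 597.8 N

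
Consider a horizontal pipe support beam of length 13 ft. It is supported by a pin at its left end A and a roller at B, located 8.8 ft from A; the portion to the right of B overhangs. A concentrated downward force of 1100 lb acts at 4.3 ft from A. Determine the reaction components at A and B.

A_x = 0, A_y = 562.5 lb, B_y = 537.5 lb

ΣM about A: B_y·8.8 − 1100·4.3 = 0 → B_y = 4730/8.8 = 537.5 lb.
ΣF_y = 0: A_y + 537.5 − 1100 = 0 → A_y = 562.5 lb.
ΣF_x = 0: no horizontal applied forces, so A_x = 0.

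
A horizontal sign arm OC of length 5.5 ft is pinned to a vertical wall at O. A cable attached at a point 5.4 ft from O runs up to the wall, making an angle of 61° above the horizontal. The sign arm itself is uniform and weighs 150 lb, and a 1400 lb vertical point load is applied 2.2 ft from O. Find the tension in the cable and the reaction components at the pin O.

ΣM about O: T·sin61°·5.4 − 150·2.75 − 1400·2.2 = 0 → T = 3492.5/(5.4·0.87462) = 739.475 ≈ 739.5 lb.
ΣF_x = 0: O_x − T·cos61° = 0 → O_x = 739.475 × 0.48481 = 358.5 lb.
ΣF_y = 0: O_y + T·sin61° − 150 − 1400 = 0 → O_y = 1550 − 739.475 × 0.87462 = 903.2 lb.

T = 739.5 lb, O_x = 358.5 lb, O_y = 903.2 lb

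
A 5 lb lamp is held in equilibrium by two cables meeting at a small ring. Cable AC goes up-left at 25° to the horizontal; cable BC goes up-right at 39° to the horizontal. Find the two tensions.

T_AC = 4.323 lb, T_BC = 5.042 lb

ΣF_x = 0: −T_AC·cos25° + T_BC·cos39° = 0 → T_BC = 1.1662·T_AC.
ΣF_y = 0: T_AC·sin25° + T_BC·sin39° = 5.
Substitute: T_AC·(0.422618 + 1.1662·0.62932) = 5 → T_AC = 4.32327 ≈ 4.323 lb.
Then T_BC = 1.1662 × 4.32327 = 5.042 lb.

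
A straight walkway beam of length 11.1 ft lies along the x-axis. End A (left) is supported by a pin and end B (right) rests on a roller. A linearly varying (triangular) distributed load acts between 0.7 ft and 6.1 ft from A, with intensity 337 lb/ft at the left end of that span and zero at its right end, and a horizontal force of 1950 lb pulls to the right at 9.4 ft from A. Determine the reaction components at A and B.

Resultant of the triangular load: ½ × 337 × 5.4 = 909.9 lb, acting at 2.5 ft from A (one-third of the span from the peak).
Moments about A: B_y·11.1 − (½·337·5.4)·2.5 = 0 → B_y = 2274.75/11.1 = 204.932 ≈ 204.9 lb.
ΣF_y = 0: A_y + 204.932 − ½·337·5.4 = 0 → A_y = 705.0 lb.
ΣF_x = 0: A_x + 1950 = 0 → A_x = -1950 lb.

A_x = -1950 lb, A_y = 705.0 lb, B_y = 204.9 lb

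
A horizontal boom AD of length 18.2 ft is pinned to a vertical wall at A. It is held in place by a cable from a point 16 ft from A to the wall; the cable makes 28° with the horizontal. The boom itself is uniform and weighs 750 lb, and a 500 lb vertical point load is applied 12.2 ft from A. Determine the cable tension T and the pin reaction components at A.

ΣM about A: T·sin28°·16 − 750·9.1 − 500·12.2 = 0 → T = 12925/(16·0.469472) = 1720.68 ≈ 1721 lb.
ΣF_x = 0: A_x − T·cos28° = 0 → A_x = 1720.68 × 0.882948 = 1519 lb.
ΣF_y = 0: A_y + T·sin28° − 750 − 500 = 0 → A_y = 1250 − 1720.68 × 0.469472 = 442.2 lb.

T = 1721 lb, A_x = 1519 lb, A_y = 442.2 lb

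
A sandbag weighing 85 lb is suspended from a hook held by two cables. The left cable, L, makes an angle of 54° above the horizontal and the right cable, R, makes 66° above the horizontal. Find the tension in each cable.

ΣF_x = 0: −T_L·cos54° + T_R·cos66° = 0 → T_R = 1.44512·T_L.
ΣF_y = 0: T_L·sin54° + T_R·sin66° = 85.
Substitute: T_L·(0.809017 + 1.44512·0.913545) = 85 → T_L = 39.9211 ≈ 39.92 lb.
Then T_R = 1.44512 × 39.9211 = 57.69 lb.

T_L = 39.92 lb, T_R = 57.69 lb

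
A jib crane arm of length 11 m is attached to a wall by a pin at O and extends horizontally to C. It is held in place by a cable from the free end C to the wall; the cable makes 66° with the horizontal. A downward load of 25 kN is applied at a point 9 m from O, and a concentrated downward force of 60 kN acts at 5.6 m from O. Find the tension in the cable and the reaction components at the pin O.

ΣM about O: T·sin66°·11 − 25·9 − 60·5.6 = 0 → T = 561/(11·0.913545) = 55.8265 ≈ 55.83 kN.
ΣF_x = 0: O_x − T·cos66° = 0 → O_x = 55.8265 × 0.406737 = 22.71 kN.
ΣF_y = 0: O_y + T·sin66° − 25 − 60 = 0 → O_y = 85 − 55.8265 × 0.913545 = 34.00 kN.

T = 55.83 kN, O_x = 22.71 kN, O_y = 34.00 kN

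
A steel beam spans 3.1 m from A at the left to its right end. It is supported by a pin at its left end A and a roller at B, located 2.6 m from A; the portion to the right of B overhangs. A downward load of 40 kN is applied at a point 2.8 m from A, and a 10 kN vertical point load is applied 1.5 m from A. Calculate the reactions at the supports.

Taking moments about A: B_y·2.6 − 40·2.8 − 10·1.5 = 0 → B_y = 127/2.6 = 48.8462 ≈ 48.85 kN.
ΣF_y = 0: A_y + 48.8462 − 40 − 10 = 0 → A_y = 1.154 kN.
ΣF_x = 0: no horizontal applied forces, so A_x = 0.

A_x = 0, A_y = 1.154 kN, B_y = 48.85 kN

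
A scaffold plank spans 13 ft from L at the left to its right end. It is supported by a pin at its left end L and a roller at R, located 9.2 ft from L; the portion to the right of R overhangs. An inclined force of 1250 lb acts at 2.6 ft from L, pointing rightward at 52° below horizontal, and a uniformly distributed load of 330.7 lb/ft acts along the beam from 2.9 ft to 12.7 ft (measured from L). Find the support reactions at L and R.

Resultant of the distributed load: 330.7 × 9.8 = 3240.86 lb at 7.8 ft from L.
ΣM about L: R_y·9.2 − 1250·sin52°·2.6 − (330.7·9.8)·7.8 = 0 → R_y = 27839.7/9.2 = 3026.05 ≈ 3026 lb.
ΣF_y = 0: L_y + 3026.05 − 1250·sin52° − 330.7·9.8 = 0 → L_y = 1200 lb.
ΣF_x = 0: L_x + 1250·cos52° = 0 → L_x = -769.6 lb.

L_x = -769.6 lb, L_y = 1200 lb, R_y = 3026 lb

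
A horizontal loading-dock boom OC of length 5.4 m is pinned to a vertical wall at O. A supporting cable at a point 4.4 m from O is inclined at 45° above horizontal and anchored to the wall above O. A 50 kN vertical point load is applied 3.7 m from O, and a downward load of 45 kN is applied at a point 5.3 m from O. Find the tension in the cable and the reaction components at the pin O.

ΣM about O: T·sin45°·4.4 − 50·3.7 − 45·5.3 = 0 → T = 423.5/(4.4·0.707107) = 136.118 ≈ 136.1 kN.
ΣF_x = 0: O_x − T·cos45° = 0 → O_x = 136.118 × 0.707107 = 96.25 kN.
ΣF_y = 0: O_y + T·sin45° − 50 − 45 = 0 → O_y = 95 − 136.118 × 0.707107 = -1.250 kN.

T = 136.1 kN, O_x = 96.25 kN, O_y = -1.250 kN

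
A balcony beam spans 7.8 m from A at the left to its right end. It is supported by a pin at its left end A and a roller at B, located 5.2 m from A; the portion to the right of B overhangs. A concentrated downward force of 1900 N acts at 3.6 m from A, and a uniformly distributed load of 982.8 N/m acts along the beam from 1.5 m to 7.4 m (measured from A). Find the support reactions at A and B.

A_x = 0, A_y = 1421 N, B_y = 6278 N

Resultant of the distributed load: 982.8 × 5.9 = 5798.52 N at 4.45 m from A.
ΣM about A: B_y·5.2 − 1900·3.6 − (982.8·5.9)·4.45 = 0 → B_y = 32643.414/5.2 = 6277.58 ≈ 6278 N.
ΣF_y = 0: A_y + 6277.58 − 1900 − 982.8·5.9 = 0 → A_y = 1421 N.
ΣF_x = 0: no horizontal applied forces, so A_x = 0.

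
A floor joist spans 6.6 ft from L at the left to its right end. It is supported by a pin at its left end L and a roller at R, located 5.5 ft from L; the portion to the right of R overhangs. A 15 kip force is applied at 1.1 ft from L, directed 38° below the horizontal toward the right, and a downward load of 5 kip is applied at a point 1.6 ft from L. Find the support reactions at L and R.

Taking moments about L: R_y·5.5 − 15·sin38°·1.1 − 5·1.6 = 0 → R_y = 18.1584/5.5 = 3.30153 ≈ 3.302 kip.
ΣF_y = 0: L_y + 3.30153 − 15·sin38° − 5 = 0 → L_y = 10.93 kip.
ΣF_x = 0: L_x + 15·cos38° = 0 → L_x = -11.82 kip.

L_x = -11.82 kip, L_y = 10.93 kip, R_y = 3.302 kip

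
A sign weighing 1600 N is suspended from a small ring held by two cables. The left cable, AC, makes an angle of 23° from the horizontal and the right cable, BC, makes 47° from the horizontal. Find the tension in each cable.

T_AC = 1161 N, T_BC = 1567 N

ΣF_x = 0: −T_AC·cos23° + T_BC·cos47° = 0 → T_BC = 1.34972·T_AC.
ΣF_y = 0: T_AC·sin23° + T_BC·sin47° = 1600.
Substitute: T_AC·(0.390731 + 1.34972·0.731354) = 1600 → T_AC = 1161.23 ≈ 1161 N.
Then T_BC = 1.34972 × 1161.23 = 1567 N.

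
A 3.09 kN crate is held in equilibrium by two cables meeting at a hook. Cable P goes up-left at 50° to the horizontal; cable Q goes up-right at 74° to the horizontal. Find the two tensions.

T_P = 1.027 kN, T_Q = 2.396 kN

ΣF_x = 0: −T_P·cos50° + T_Q·cos74° = 0 → T_Q = 2.332·T_P.
ΣF_y = 0: T_P·sin50° + T_Q·sin74° = 3.09.
Substitute: T_P·(0.766044 + 2.332·0.961262) = 3.09 → T_P = 1.02736 ≈ 1.027 kN.
Then T_Q = 2.332 × 1.02736 = 2.396 kN.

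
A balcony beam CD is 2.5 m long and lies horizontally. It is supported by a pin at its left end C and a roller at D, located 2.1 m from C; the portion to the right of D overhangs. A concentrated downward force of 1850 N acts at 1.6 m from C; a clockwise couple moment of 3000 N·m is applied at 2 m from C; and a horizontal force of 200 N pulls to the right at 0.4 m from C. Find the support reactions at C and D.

C_x = -200.0 N, C_y = -988.1 N, D_y = 2838 N

Moments about C: D_y·2.1 − 1850·1.6 − 3000 = 0 → D_y = 5960/2.1 = 2838.1 ≈ 2838 N.
ΣF_y = 0: C_y + 2838.1 − 1850 = 0 → C_y = -988.1 N.
ΣF_x = 0: C_x + 200 = 0 → C_x = -200.0 N.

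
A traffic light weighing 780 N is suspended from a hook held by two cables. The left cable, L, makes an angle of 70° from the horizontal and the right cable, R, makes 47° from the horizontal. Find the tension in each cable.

T_L = 597.0 N, T_R = 299.4 N

ΣF_x = 0: −T_L·cos70° + T_R·cos47° = 0 → T_R = 0.501497·T_L.
ΣF_y = 0: T_L·sin70° + T_R·sin47° = 780.
Substitute: T_L·(0.939693 + 0.501497·0.731354) = 780 → T_L = 597.031 ≈ 597.0 N.
Then T_R = 0.501497 × 597.031 = 299.4 N.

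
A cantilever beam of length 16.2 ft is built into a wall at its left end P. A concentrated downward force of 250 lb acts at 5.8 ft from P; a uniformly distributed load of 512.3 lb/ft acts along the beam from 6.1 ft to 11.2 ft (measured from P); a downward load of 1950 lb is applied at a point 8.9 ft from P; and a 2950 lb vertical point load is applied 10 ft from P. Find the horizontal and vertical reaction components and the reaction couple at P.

P_x = 0, P_y = 7763 lb, M_P = 70910 lb·ft

Resultant of the distributed load: 512.3 × 5.1 = 2612.73 lb at 8.65 ft from P.
ΣF_x = 0: P_x = 0.
ΣF_y = 0: P_y − 250 − 512.3·5.1 − 1950 − 2950 = 0 → P_y = 7763 lb.
ΣM about P: M_P − 250·5.8 − (512.3·5.1)·8.65 − 1950·8.9 − 2950·10 = 0 → M_P = 70910 lb·ft.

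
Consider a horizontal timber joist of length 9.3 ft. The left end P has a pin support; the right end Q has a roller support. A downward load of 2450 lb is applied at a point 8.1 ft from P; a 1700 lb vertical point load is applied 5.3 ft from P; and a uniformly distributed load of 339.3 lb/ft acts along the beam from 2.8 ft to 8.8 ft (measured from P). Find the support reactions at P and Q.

Resultant of the distributed load: 339.3 × 6 = 2035.8 lb at 5.8 ft from P.
Moments about P: Q_y·9.3 − 2450·8.1 − 1700·5.3 − (339.3·6)·5.8 = 0 → Q_y = 40662.64/9.3 = 4372.33 ≈ 4372 lb.
ΣF_y = 0: P_y + 4372.33 − 2450 − 1700 − 339.3·6 = 0 → P_y = 1813 lb.
ΣF_x = 0: no horizontal applied forces, so P_x = 0.

P_x = 0, P_y = 1813 lb, Q_y = 4372 lb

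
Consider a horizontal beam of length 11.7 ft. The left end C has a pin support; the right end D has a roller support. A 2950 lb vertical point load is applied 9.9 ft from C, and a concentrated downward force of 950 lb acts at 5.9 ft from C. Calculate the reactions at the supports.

Taking moments about C: D_y·11.7 − 2950·9.9 − 950·5.9 = 0 → D_y = 34810/11.7 = 2975.21 ≈ 2975 lb.
ΣF_y = 0: C_y + 2975.21 − 2950 − 950 = 0 → C_y = 924.8 lb.
ΣF_x = 0: no horizontal applied forces, so C_x = 0.

C_x = 0, C_y = 924.8 lb, D_y = 2975 lb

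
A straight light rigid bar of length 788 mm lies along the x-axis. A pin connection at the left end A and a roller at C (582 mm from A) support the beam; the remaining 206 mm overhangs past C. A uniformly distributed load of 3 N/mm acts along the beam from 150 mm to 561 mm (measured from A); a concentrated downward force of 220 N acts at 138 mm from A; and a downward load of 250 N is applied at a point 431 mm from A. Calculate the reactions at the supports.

Resultant of the distributed load: 3 × 411 = 1233 N at 355.5 mm from A.
ΣM about A: C_y·582 − (3·411)·355.5 − 220·138 − 250·431 = 0 → C_y = 576441.5/582 = 990.449 ≈ 990.4 N.
ΣF_y = 0: A_y + 990.449 − 3·411 − 220 − 250 = 0 → A_y = 712.6 N.
ΣF_x = 0: no horizontal applied forces, so A_x = 0.

A_x = 0, A_y = 712.6 N, C_y = 990.4 N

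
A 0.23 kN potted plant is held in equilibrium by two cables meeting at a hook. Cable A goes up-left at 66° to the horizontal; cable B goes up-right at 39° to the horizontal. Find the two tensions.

ΣF_x = 0: −T_A·cos66° + T_B·cos39° = 0 → T_B = 0.523372·T_A.
ΣF_y = 0: T_A·sin66° + T_B·sin39° = 0.23.
Substitute: T_A·(0.913545 + 0.523372·0.62932) = 0.23 → T_A = 0.185049 ≈ 0.1850 kN.
Then T_B = 0.523372 × 0.185049 = 0.09685 kN.

T_A = 0.1850 kN, T_B = 0.09685 kN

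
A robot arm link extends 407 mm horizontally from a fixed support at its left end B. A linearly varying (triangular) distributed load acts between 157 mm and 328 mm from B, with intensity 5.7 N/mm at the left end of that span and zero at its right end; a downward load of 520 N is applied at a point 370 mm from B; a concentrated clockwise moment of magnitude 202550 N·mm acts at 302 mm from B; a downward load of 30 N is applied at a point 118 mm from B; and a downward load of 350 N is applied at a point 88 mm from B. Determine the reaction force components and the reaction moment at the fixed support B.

B_x = 0, B_y = 1387 N, M_B = 533600 N·mm

Resultant of the triangular load: ½ × 5.7 × 171 = 487.35 N, acting at 214 mm from B (one-third of the span from the peak).
ΣF_x = 0: B_x = 0.
ΣF_y = 0: B_y − ½·5.7·171 − 520 − 30 − 350 = 0 → B_y = 1387 N.
ΣM about B: M_B − (½·5.7·171)·214 − 520·370 − 202550 − 30·118 − 350·88 = 0 → M_B = 533600 N·mm.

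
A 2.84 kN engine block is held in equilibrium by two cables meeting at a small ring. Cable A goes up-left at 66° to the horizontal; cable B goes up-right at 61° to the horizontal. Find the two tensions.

ΣF_x = 0: −T_A·cos66° + T_B·cos61° = 0 → T_B = 0.838962·T_A.
ΣF_y = 0: T_A·sin66° + T_B·sin61° = 2.84.
Substitute: T_A·(0.913545 + 0.838962·0.87462) = 2.84 → T_A = 1.72401 ≈ 1.724 kN.
Then T_B = 0.838962 × 1.72401 = 1.446 kN.

T_A = 1.724 kN, T_B = 1.446 kN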